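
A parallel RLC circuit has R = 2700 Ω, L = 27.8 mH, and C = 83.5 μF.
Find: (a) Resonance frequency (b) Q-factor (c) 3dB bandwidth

Step 1 — Resonance: ω₀ = 1/√(LC) = 1/√(0.0278·8.35e-05) = 656.3 rad/s.
Step 2 — f₀ = ω₀/(2π) = 104.5 Hz.
Step 3 — Parallel Q: Q = R/(ω₀L) = 2700/(656.3·0.0278) = 148.
Step 4 — Bandwidth: Δω = ω₀/Q = 4.436 rad/s; BW = Δω/(2π) = 0.7059 Hz.

(a) f₀ = 104.5 Hz  (b) Q = 148  (c) BW = 0.7059 Hz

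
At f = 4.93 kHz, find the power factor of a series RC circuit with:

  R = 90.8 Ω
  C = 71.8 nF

Step 1 — Angular frequency: ω = 2π·f = 2π·4930 = 3.098e+04 rad/s.
Step 2 — Component impedances:
  R: Z = R = 90.8 Ω
  C: Z = 1/(jωC) = -j/(ω·C) = 0 - j449.6 Ω
Step 3 — Series combination: Z_total = R + C = 90.8 - j449.6 Ω = 458.7∠-78.6° Ω.
Step 4 — Power factor: PF = cos(φ) = Re(Z)/|Z| = 90.8/458.7 = 0.198.
Step 5 — Type: Im(Z) = -449.6 ⇒ leading (phase φ = -78.6°).

PF = 0.198 (leading, φ = -78.6°)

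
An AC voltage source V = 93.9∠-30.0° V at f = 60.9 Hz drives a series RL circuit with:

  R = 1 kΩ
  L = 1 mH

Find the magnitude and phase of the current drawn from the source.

Step 1 — Angular frequency: ω = 2π·f = 2π·60.9 = 382.6 rad/s.
Step 2 — Component impedances:
  R: Z = R = 1000 Ω
  L: Z = jωL = j·382.6·0.001 = 0 + j0.3826 Ω
Step 3 — Series combination: Z_total = R + L = 1000 + j0.3826 Ω = 1000∠0.0° Ω.
Step 4 — Source phasor: V = 93.9∠-30.0° V = 81.32 - j46.95 V.
Step 5 — Ohm's law: I = V / Z_total = (81.32 - j46.95) / (1000 + j0.3826) = 0.0813 - j0.04698 A.
Step 6 — Convert to polar: |I| = 0.0939 A, ∠I = -30.0°.

I = 0.0939∠-30.0° A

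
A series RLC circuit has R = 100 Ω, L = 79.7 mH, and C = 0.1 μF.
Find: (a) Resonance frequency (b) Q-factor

Step 1 — Resonance condition Im(Z)=0 gives ω₀ = 1/√(LC).
Step 2 — ω₀ = 1/√(0.0797·1e-07) = 1.12e+04 rad/s.
Step 3 — f₀ = ω₀/(2π) = 1783 Hz.
Step 4 — Series Q: Q = ω₀L/R = 1.12e+04·0.0797/100 = 8.927.

(a) f₀ = 1783 Hz  (b) Q = 8.927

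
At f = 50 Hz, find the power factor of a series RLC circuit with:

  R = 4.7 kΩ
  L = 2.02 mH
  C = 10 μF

Step 1 — Angular frequency: ω = 2π·f = 2π·50 = 314.2 rad/s.
Step 2 — Component impedances:
  R: Z = R = 4700 Ω
  L: Z = jωL = j·314.2·0.00202 = 0 + j0.6346 Ω
  C: Z = 1/(jωC) = -j/(ω·C) = 0 - j318.3 Ω
Step 3 — Series combination: Z_total = R + L + C = 4700 - j317.7 Ω = 4711∠-3.9° Ω.
Step 4 — Power factor: PF = cos(φ) = Re(Z)/|Z| = 4700/4711 = 0.9977.
Step 5 — Type: Im(Z) = -317.7 ⇒ leading (phase φ = -3.9°).

PF = 0.9977 (leading, φ = -3.9°)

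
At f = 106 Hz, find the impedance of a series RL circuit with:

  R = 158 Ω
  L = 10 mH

Step 1 — Angular frequency: ω = 2π·f = 2π·106 = 666 rad/s.
Step 2 — Component impedances:
  R: Z = R = 158 Ω
  L: Z = jωL = j·666·0.01 = 0 + j6.66 Ω
Step 3 — Series combination: Z_total = R + L = 158 + j6.66 Ω = 158.1∠2.4° Ω.

Z = 158 + j6.66 Ω = 158.1∠2.4° Ω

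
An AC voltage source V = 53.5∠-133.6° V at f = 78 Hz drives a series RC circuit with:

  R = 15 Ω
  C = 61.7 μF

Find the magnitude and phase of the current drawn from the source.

Step 1 — Angular frequency: ω = 2π·f = 2π·78 = 490.1 rad/s.
Step 2 — Component impedances:
  R: Z = R = 15 Ω
  C: Z = 1/(jωC) = -j/(ω·C) = 0 - j33.07 Ω
Step 3 — Series combination: Z_total = R + C = 15 - j33.07 Ω = 36.31∠-65.6° Ω.
Step 4 — Source phasor: V = 53.5∠-133.6° V = -36.89 - j38.74 V.
Step 5 — Ohm's law: I = V / Z_total = (-36.89 - j38.74) / (15 - j33.07) = 0.552 - j1.366 A.
Step 6 — Convert to polar: |I| = 1.473 A, ∠I = -68.0°.

I = 1.473∠-68.0° A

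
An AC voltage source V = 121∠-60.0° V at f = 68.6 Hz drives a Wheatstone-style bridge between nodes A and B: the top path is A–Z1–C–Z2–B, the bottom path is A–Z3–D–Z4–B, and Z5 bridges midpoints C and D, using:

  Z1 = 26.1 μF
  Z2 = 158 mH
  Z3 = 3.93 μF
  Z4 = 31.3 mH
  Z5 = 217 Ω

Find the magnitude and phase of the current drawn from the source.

Step 1 — Angular frequency: ω = 2π·f = 2π·68.6 = 431 rad/s.
Step 2 — Component impedances:
  Z1: Z = 1/(jωC) = -j/(ω·C) = 0 - j88.89 Ω
  Z2: Z = jωL = j·431·0.158 = 0 + j68.1 Ω
  Z3: Z = 1/(jωC) = -j/(ω·C) = 0 - j590.3 Ω
  Z4: Z = jωL = j·431·0.0313 = 0 + j13.49 Ω
  Z5: Z = R = 217 Ω
Step 3 — Bridge requires nodal analysis (the Z5 bridge couples midpoints C and D, so the two paths cannot be reduced to a simple series/parallel combination). Setting node B to ground and injecting 1 A at node A, the 3-node admittance system at A, C, D solves to V_A = Z_AB = 16.6 - j27.16 Ω = 31.83∠-58.6° Ω.
Step 4 — Source phasor: V = 121∠-60.0° V = 60.5 - j104.8 V.
Step 5 — Ohm's law: I = V / Z_total = (60.5 - j104.8) / (16.6 - j27.16) = 3.8 - j0.09494 A.
Step 6 — Convert to polar: |I| = 3.802 A, ∠I = -1.4°.

I = 3.802∠-1.4° A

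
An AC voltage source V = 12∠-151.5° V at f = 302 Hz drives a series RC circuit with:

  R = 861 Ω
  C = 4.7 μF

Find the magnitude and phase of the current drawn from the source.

Step 1 — Angular frequency: ω = 2π·f = 2π·302 = 1898 rad/s.
Step 2 — Component impedances:
  R: Z = R = 861 Ω
  C: Z = 1/(jωC) = -j/(ω·C) = 0 - j112.1 Ω
Step 3 — Series combination: Z_total = R + C = 861 - j112.1 Ω = 868.3∠-7.4° Ω.
Step 4 — Source phasor: V = 12∠-151.5° V = -10.55 - j5.726 V.
Step 5 — Ohm's law: I = V / Z_total = (-10.55 - j5.726) / (861 - j112.1) = -0.01119 - j0.008108 A.
Step 6 — Convert to polar: |I| = 0.01382 A, ∠I = -144.1°.

I = 0.01382∠-144.1° A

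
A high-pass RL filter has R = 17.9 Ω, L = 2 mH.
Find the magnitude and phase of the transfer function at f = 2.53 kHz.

Step 1 — Angular frequency: ω = 2π·2530 = 1.59e+04 rad/s.
Step 2 — Transfer function: H(jω) = jωL/(R + jωL).
Step 3 — Numerator jωL = j·31.79; denominator R + jωL = 17.9 + j31.79.
Step 4 — H = 0.7593 + j0.4275.
Step 5 — Magnitude: |H| = 0.8714 (-1.2 dB); phase: φ = 29.4°.

|H| = 0.8714 (-1.2 dB), φ = 29.4°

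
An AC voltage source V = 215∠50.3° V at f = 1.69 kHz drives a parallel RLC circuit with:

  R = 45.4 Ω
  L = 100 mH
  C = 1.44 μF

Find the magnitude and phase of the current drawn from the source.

Step 1 — Angular frequency: ω = 2π·f = 2π·1690 = 1.062e+04 rad/s.
Step 2 — Component impedances:
  R: Z = R = 45.4 Ω
  L: Z = jωL = j·1.062e+04·0.1 = 0 + j1062 Ω
  C: Z = 1/(jωC) = -j/(ω·C) = 0 - j65.4 Ω
Step 3 — Parallel combination: 1/Z_total = 1/R + 1/L + 1/C; Z_total = 31.87 - j20.76 Ω = 38.04∠-33.1° Ω.
Step 4 — Source phasor: V = 215∠50.3° V = 137.3 + j165.4 V.
Step 5 — Ohm's law: I = V / Z_total = (137.3 + j165.4) / (31.87 - j20.76) = 0.6514 + j5.614 A.
Step 6 — Convert to polar: |I| = 5.652 A, ∠I = 83.4°.

I = 5.652∠83.4° A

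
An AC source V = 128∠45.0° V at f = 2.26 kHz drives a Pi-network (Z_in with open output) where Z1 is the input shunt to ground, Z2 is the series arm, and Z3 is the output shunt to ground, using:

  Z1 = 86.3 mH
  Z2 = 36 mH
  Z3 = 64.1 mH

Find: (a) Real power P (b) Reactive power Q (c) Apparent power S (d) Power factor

Step 1 — Angular frequency: ω = 2π·f = 2π·2260 = 1.42e+04 rad/s.
Step 2 — Component impedances:
  Z1: Z = jωL = j·1.42e+04·0.0863 = 0 + j1225 Ω
  Z2: Z = jωL = j·1.42e+04·0.036 = 0 + j511.2 Ω
  Z3: Z = jωL = j·1.42e+04·0.0641 = 0 + j910.2 Ω
Step 3 — With open output, the series arm Z2 and the output shunt Z3 appear in series to ground: Z2 + Z3 = 0 + j1421 Ω.
Step 4 — Parallel with input shunt Z1: Z_in = Z1 || (Z2 + Z3) = 0 + j658.1 Ω = 658.1∠90.0° Ω.
Step 5 — Source phasor: V = 128∠45.0° V = 90.51 + j90.51 V.
Step 6 — Current: I = V / Z = 0.1375 - j0.1375 A = 0.1945∠-45.0° A.
Step 7 — Complex power: S = V·I* = 0 + j24.9 VA.
Step 8 — Real power: P = Re(S) = 0 W.
Step 9 — Reactive power: Q = Im(S) = 24.9 VAR.
Step 10 — Apparent power: |S| = 24.9 VA.
Step 11 — Power factor: PF = P/|S| = 0 (lagging).

(a) P = 0 W  (b) Q = 24.9 VAR  (c) S = 24.9 VA  (d) PF = 0 (lagging)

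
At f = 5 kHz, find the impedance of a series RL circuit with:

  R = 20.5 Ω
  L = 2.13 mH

Step 1 — Angular frequency: ω = 2π·f = 2π·5000 = 3.142e+04 rad/s.
Step 2 — Component impedances:
  R: Z = R = 20.5 Ω
  L: Z = jωL = j·3.142e+04·0.00213 = 0 + j66.92 Ω
Step 3 — Series combination: Z_total = R + L = 20.5 + j66.92 Ω = 69.99∠73.0° Ω.

Z = 20.5 + j66.92 Ω = 69.99∠73.0° Ω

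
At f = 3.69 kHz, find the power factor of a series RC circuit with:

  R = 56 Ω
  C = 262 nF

Step 1 — Angular frequency: ω = 2π·f = 2π·3690 = 2.318e+04 rad/s.
Step 2 — Component impedances:
  R: Z = R = 56 Ω
  C: Z = 1/(jωC) = -j/(ω·C) = 0 - j164.6 Ω
Step 3 — Series combination: Z_total = R + C = 56 - j164.6 Ω = 173.9∠-71.2° Ω.
Step 4 — Power factor: PF = cos(φ) = Re(Z)/|Z| = 56/173.9 = 0.322.
Step 5 — Type: Im(Z) = -164.6 ⇒ leading (phase φ = -71.2°).

PF = 0.322 (leading, φ = -71.2°)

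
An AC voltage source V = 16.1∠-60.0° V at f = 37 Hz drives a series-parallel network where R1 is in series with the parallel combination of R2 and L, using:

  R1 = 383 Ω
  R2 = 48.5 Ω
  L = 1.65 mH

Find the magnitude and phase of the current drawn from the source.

Step 1 — Angular frequency: ω = 2π·f = 2π·37 = 232.5 rad/s.
Step 2 — Component impedances:
  R1: Z = R = 383 Ω
  R2: Z = R = 48.5 Ω
  L: Z = jωL = j·232.5·0.00165 = 0 + j0.3836 Ω
Step 3 — Parallel branch: R2 || L = 1/(1/R2 + 1/L) = 0.003034 + j0.3836 Ω.
Step 4 — Series with R1: Z_total = R1 + (R2 || L) = 383 + j0.3836 Ω = 383∠0.1° Ω.
Step 5 — Source phasor: V = 16.1∠-60.0° V = 8.05 - j13.94 V.
Step 6 — Ohm's law: I = V / Z_total = (8.05 - j13.94) / (383 + j0.3836) = 0.02098 - j0.03643 A.
Step 7 — Convert to polar: |I| = 0.04204 A, ∠I = -60.1°.

I = 0.04204∠-60.1° A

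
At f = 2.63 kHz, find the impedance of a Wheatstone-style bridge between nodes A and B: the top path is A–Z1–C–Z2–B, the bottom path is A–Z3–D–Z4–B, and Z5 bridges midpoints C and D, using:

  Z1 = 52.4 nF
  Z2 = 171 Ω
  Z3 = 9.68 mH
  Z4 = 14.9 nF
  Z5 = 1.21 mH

Step 1 — Angular frequency: ω = 2π·f = 2π·2630 = 1.652e+04 rad/s.
Step 2 — Component impedances:
  Z1: Z = 1/(jωC) = -j/(ω·C) = 0 - j1155 Ω
  Z2: Z = R = 171 Ω
  Z3: Z = jωL = j·1.652e+04·0.00968 = 0 + j160 Ω
  Z4: Z = 1/(jωC) = -j/(ω·C) = 0 - j4061 Ω
  Z5: Z = jωL = j·1.652e+04·0.00121 = 0 + j19.99 Ω
Step 3 — Bridge requires nodal analysis (the Z5 bridge couples midpoints C and D, so the two paths cannot be reduced to a simple series/parallel combination). Setting node B to ground and injecting 1 A at node A, the 3-node admittance system at A, C, D solves to V_A = Z_AB = 172.7 + j206 Ω = 268.8∠50.0° Ω.

Z = 172.7 + j206 Ω = 268.8∠50.0° Ω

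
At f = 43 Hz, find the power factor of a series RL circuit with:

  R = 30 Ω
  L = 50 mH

Step 1 — Angular frequency: ω = 2π·f = 2π·43 = 270.2 rad/s.
Step 2 — Component impedances:
  R: Z = R = 30 Ω
  L: Z = jωL = j·270.2·0.05 = 0 + j13.51 Ω
Step 3 — Series combination: Z_total = R + L = 30 + j13.51 Ω = 32.9∠24.2° Ω.
Step 4 — Power factor: PF = cos(φ) = Re(Z)/|Z| = 30/32.901 = 0.9118.
Step 5 — Type: Im(Z) = 13.51 ⇒ lagging (phase φ = 24.2°).

PF = 0.9118 (lagging, φ = 24.2°)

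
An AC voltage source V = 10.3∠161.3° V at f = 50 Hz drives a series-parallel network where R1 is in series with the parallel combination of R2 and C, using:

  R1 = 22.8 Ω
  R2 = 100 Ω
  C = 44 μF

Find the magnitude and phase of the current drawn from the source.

Step 1 — Angular frequency: ω = 2π·f = 2π·50 = 314.2 rad/s.
Step 2 — Component impedances:
  R1: Z = R = 22.8 Ω
  R2: Z = R = 100 Ω
  C: Z = 1/(jωC) = -j/(ω·C) = 0 - j72.34 Ω
Step 3 — Parallel branch: R2 || C = 1/(1/R2 + 1/C) = 34.36 - j47.49 Ω.
Step 4 — Series with R1: Z_total = R1 + (R2 || C) = 57.16 - j47.49 Ω = 74.31∠-39.7° Ω.
Step 5 — Source phasor: V = 10.3∠161.3° V = -9.756 + j3.302 V.
Step 6 — Ohm's law: I = V / Z_total = (-9.756 + j3.302) / (57.16 - j47.49) = -0.1294 - j0.04972 A.
Step 7 — Convert to polar: |I| = 0.1386 A, ∠I = -159.0°.

I = 0.1386∠-159.0° A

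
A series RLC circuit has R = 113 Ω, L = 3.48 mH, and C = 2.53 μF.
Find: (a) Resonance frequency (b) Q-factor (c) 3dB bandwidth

Step 1 — Resonance: ω₀ = 1/√(LC) = 1/√(0.00348·2.53e-06) = 1.066e+04 rad/s.
Step 2 — f₀ = ω₀/(2π) = 1696 Hz.
Step 3 — Series Q: Q = ω₀L/R = 1.066e+04·0.00348/113 = 0.3282.
Step 4 — Bandwidth: Δω = ω₀/Q = 3.247e+04 rad/s; BW = Δω/(2π) = 5168 Hz.

(a) f₀ = 1696 Hz  (b) Q = 0.3282  (c) BW = 5168 Hz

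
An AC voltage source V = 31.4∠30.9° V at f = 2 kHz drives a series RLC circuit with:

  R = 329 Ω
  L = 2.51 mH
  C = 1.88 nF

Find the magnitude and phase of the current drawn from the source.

Step 1 — Angular frequency: ω = 2π·f = 2π·2000 = 1.257e+04 rad/s.
Step 2 — Component impedances:
  R: Z = R = 329 Ω
  L: Z = jωL = j·1.257e+04·0.00251 = 0 + j31.54 Ω
  C: Z = 1/(jωC) = -j/(ω·C) = 0 - j4.233e+04 Ω
Step 3 — Series combination: Z_total = R + L + C = 329 - j4.23e+04 Ω = 4.23e+04∠-89.6° Ω.
Step 4 — Source phasor: V = 31.4∠30.9° V = 26.94 + j16.13 V.
Step 5 — Ohm's law: I = V / Z_total = (26.94 + j16.13) / (329 - j4.23e+04) = -0.0003763 + j0.0006399 A.
Step 6 — Convert to polar: |I| = 0.0007423 A, ∠I = 120.5°.

I = 0.0007423∠120.5° A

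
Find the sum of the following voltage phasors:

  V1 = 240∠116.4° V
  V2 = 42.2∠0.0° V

Step 1 — Convert each phasor to rectangular form:
  V1 = 240·(cos(116.4°) + j·sin(116.4°)) = -106.7 + j215 V
  V2 = 42.2·(cos(0.0°) + j·sin(0.0°)) = 42.2 V
Step 2 — Sum components: V_total = -64.51 + j215 V.
Step 3 — Convert to polar: |V_total| = 224.4 V, ∠V_total = 106.7°.

V_total = 224.4∠106.7° V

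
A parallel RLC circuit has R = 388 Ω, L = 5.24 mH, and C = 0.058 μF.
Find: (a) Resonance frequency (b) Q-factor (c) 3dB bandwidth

Step 1 — Resonance: ω₀ = 1/√(LC) = 1/√(0.00524·5.8e-08) = 5.736e+04 rad/s.
Step 2 — f₀ = ω₀/(2π) = 9129 Hz.
Step 3 — Parallel Q: Q = R/(ω₀L) = 388/(5.736e+04·0.00524) = 1.291.
Step 4 — Bandwidth: Δω = ω₀/Q = 4.444e+04 rad/s; BW = Δω/(2π) = 7072 Hz.

(a) f₀ = 9129 Hz  (b) Q = 1.291  (c) BW = 7072 Hz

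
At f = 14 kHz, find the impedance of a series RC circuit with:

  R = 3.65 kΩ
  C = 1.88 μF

Step 1 — Angular frequency: ω = 2π·f = 2π·1.4e+04 = 8.796e+04 rad/s.
Step 2 — Component impedances:
  R: Z = R = 3650 Ω
  C: Z = 1/(jωC) = -j/(ω·C) = 0 - j6.047 Ω
Step 3 — Series combination: Z_total = R + C = 3650 - j6.047 Ω = 3650∠-0.1° Ω.

Z = 3650 - j6.047 Ω = 3650∠-0.1° Ω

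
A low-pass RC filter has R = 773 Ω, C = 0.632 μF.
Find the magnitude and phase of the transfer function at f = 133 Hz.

Step 1 — Angular frequency: ω = 2π·133 = 835.7 rad/s.
Step 2 — Transfer function: H(jω) = 1/(1 + jωRC).
Step 3 — Denominator: 1 + jωRC = 1 + j·835.7·773·6.32e-07 = 1 + j0.4083.
Step 4 — H = 0.8571 - j0.3499.
Step 5 — Magnitude: |H| = 0.9258 (-0.7 dB); phase: φ = -22.2°.

|H| = 0.9258 (-0.7 dB), φ = -22.2°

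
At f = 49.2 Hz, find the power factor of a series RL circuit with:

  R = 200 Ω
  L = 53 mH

Step 1 — Angular frequency: ω = 2π·f = 2π·49.2 = 309.1 rad/s.
Step 2 — Component impedances:
  R: Z = R = 200 Ω
  L: Z = jωL = j·309.1·0.053 = 0 + j16.38 Ω
Step 3 — Series combination: Z_total = R + L = 200 + j16.38 Ω = 200.7∠4.7° Ω.
Step 4 — Power factor: PF = cos(φ) = Re(Z)/|Z| = 200/200.67 = 0.9967.
Step 5 — Type: Im(Z) = 16.38 ⇒ lagging (phase φ = 4.7°).

PF = 0.9967 (lagging, φ = 4.7°)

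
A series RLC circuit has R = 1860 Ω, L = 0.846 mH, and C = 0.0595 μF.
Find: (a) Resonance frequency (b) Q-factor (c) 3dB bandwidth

Step 1 — Resonance condition Im(Z)=0 gives ω₀ = 1/√(LC).
Step 2 — ω₀ = 1/√(0.000846·5.95e-08) = 1.409e+05 rad/s.
Step 3 — f₀ = ω₀/(2π) = 2.243e+04 Hz.
Step 4 — Series Q: Q = ω₀L/R = 1.409e+05·0.000846/1860 = 0.06411.
Step 5 — 3dB bandwidth: Δω = ω₀/Q = 2.199e+06 rad/s; BW = Δω/(2π) = 3.499e+05 Hz.

(a) f₀ = 2.243e+04 Hz  (b) Q = 0.06411  (c) BW = 3.499e+05 Hz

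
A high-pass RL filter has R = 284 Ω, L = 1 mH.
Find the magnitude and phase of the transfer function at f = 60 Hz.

Step 1 — Angular frequency: ω = 2π·60 = 377 rad/s.
Step 2 — Transfer function: H(jω) = jωL/(R + jωL).
Step 3 — Numerator jωL = j·0.377; denominator R + jωL = 284 + j0.377.
Step 4 — H = 1.762e-06 + j0.001327.
Step 5 — Magnitude: |H| = 0.001327 (-57.5 dB); phase: φ = 89.9°.

|H| = 0.001327 (-57.5 dB), φ = 89.9°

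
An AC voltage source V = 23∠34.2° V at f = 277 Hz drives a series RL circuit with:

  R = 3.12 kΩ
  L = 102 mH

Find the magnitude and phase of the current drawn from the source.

Step 1 — Angular frequency: ω = 2π·f = 2π·277 = 1740 rad/s.
Step 2 — Component impedances:
  R: Z = R = 3120 Ω
  L: Z = jωL = j·1740·0.102 = 0 + j177.5 Ω
Step 3 — Series combination: Z_total = R + L = 3120 + j177.5 Ω = 3125∠3.3° Ω.
Step 4 — Source phasor: V = 23∠34.2° V = 19.02 + j12.93 V.
Step 5 — Ohm's law: I = V / Z_total = (19.02 + j12.93) / (3120 + j177.5) = 0.006312 + j0.003784 A.
Step 6 — Convert to polar: |I| = 0.00736 A, ∠I = 30.9°.

I = 0.00736∠30.9° A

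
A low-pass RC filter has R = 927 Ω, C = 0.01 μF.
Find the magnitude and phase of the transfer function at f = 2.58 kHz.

Step 1 — Angular frequency: ω = 2π·2580 = 1.621e+04 rad/s.
Step 2 — Transfer function: H(jω) = 1/(1 + jωRC).
Step 3 — Denominator: 1 + jωRC = 1 + j·1.621e+04·927·1e-08 = 1 + j0.1503.
Step 4 — H = 0.9779 - j0.147.
Step 5 — Magnitude: |H| = 0.9889 (-0.1 dB); phase: φ = -8.5°.

|H| = 0.9889 (-0.1 dB), φ = -8.5°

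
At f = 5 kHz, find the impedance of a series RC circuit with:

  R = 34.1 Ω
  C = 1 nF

Step 1 — Angular frequency: ω = 2π·f = 2π·5000 = 3.142e+04 rad/s.
Step 2 — Component impedances:
  R: Z = R = 34.1 Ω
  C: Z = 1/(jωC) = -j/(ω·C) = 0 - j3.183e+04 Ω
Step 3 — Series combination: Z_total = R + C = 34.1 - j3.183e+04 Ω = 3.183e+04∠-89.9° Ω.

Z = 34.1 - j3.183e+04 Ω = 3.183e+04∠-89.9° Ω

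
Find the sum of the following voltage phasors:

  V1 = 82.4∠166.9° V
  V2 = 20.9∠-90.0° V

Step 1 — Convert each phasor to rectangular form:
  V1 = 82.4·(cos(166.9°) + j·sin(166.9°)) = -80.26 + j18.68 V
  V2 = 20.9·(cos(-90.0°) + j·sin(-90.0°)) = 0 - j20.9 V
Step 2 — Sum components: V_total = -80.26 - j2.224 V.
Step 3 — Convert to polar: |V_total| = 80.29 V, ∠V_total = -178.4°.

V_total = 80.29∠-178.4° V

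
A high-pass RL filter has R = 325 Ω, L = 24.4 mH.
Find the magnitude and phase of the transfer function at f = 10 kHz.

Step 1 — Angular frequency: ω = 2π·1e+04 = 6.283e+04 rad/s.
Step 2 — Transfer function: H(jω) = jωL/(R + jωL).
Step 3 — Numerator jωL = j·1533; denominator R + jωL = 325 + j1533.
Step 4 — H = 0.957 + j0.2029.
Step 5 — Magnitude: |H| = 0.9783 (-0.2 dB); phase: φ = 12.0°.

|H| = 0.9783 (-0.2 dB), φ = 12.0°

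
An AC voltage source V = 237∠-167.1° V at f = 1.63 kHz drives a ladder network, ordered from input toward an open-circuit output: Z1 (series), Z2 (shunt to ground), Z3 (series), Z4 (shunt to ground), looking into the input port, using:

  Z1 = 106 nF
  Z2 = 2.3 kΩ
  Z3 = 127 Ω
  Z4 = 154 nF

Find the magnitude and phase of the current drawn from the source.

Step 1 — Angular frequency: ω = 2π·f = 2π·1630 = 1.024e+04 rad/s.
Step 2 — Component impedances:
  Z1: Z = 1/(jωC) = -j/(ω·C) = 0 - j921.1 Ω
  Z2: Z = R = 2300 Ω
  Z3: Z = R = 127 Ω
  Z4: Z = 1/(jωC) = -j/(ω·C) = 0 - j634 Ω
Step 3 — Ladder network (open output): work backward from the far end, alternating series and parallel combinations. Z_in = 259.6 - j1454 Ω = 1477∠-79.9° Ω.
Step 4 — Source phasor: V = 237∠-167.1° V = -231 - j52.91 V.
Step 5 — Ohm's law: I = V / Z_total = (-231 - j52.91) / (259.6 - j1454) = 0.007776 - j0.1603 A.
Step 6 — Convert to polar: |I| = 0.1604 A, ∠I = -87.2°.

I = 0.1604∠-87.2° A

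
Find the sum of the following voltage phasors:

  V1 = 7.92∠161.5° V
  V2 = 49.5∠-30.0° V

Step 1 — Convert each phasor to rectangular form:
  V1 = 7.92·(cos(161.5°) + j·sin(161.5°)) = -7.511 + j2.513 V
  V2 = 49.5·(cos(-30.0°) + j·sin(-30.0°)) = 42.87 - j24.75 V
Step 2 — Sum components: V_total = 35.36 - j22.24 V.
Step 3 — Convert to polar: |V_total| = 41.77 V, ∠V_total = -32.2°.

V_total = 41.77∠-32.2° V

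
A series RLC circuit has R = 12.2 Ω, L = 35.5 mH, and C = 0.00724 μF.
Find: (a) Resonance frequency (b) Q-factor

Step 1 — Resonance condition Im(Z)=0 gives ω₀ = 1/√(LC).
Step 2 — ω₀ = 1/√(0.0355·7.24e-09) = 6.238e+04 rad/s.
Step 3 — f₀ = ω₀/(2π) = 9927 Hz.
Step 4 — Series Q: Q = ω₀L/R = 6.238e+04·0.0355/12.2 = 181.5.

(a) f₀ = 9927 Hz  (b) Q = 181.5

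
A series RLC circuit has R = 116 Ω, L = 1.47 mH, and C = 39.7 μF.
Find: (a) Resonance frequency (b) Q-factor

Step 1 — Resonance condition Im(Z)=0 gives ω₀ = 1/√(LC).
Step 2 — ω₀ = 1/√(0.00147·3.97e-05) = 4139 rad/s.
Step 3 — f₀ = ω₀/(2π) = 658.8 Hz.
Step 4 — Series Q: Q = ω₀L/R = 4139·0.00147/116 = 0.05246.

(a) f₀ = 658.8 Hz  (b) Q = 0.05246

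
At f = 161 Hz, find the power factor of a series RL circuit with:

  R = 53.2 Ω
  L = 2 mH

Step 1 — Angular frequency: ω = 2π·f = 2π·161 = 1012 rad/s.
Step 2 — Component impedances:
  R: Z = R = 53.2 Ω
  L: Z = jωL = j·1012·0.002 = 0 + j2.023 Ω
Step 3 — Series combination: Z_total = R + L = 53.2 + j2.023 Ω = 53.24∠2.2° Ω.
Step 4 — Power factor: PF = cos(φ) = Re(Z)/|Z| = 53.2/53.238 = 0.9993.
Step 5 — Type: Im(Z) = 2.023 ⇒ lagging (phase φ = 2.2°).

PF = 0.9993 (lagging, φ = 2.2°)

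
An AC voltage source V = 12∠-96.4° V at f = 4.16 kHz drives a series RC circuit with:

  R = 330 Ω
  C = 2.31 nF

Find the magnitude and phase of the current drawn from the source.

Step 1 — Angular frequency: ω = 2π·f = 2π·4160 = 2.614e+04 rad/s.
Step 2 — Component impedances:
  R: Z = R = 330 Ω
  C: Z = 1/(jωC) = -j/(ω·C) = 0 - j1.656e+04 Ω
Step 3 — Series combination: Z_total = R + C = 330 - j1.656e+04 Ω = 1.657e+04∠-88.9° Ω.
Step 4 — Source phasor: V = 12∠-96.4° V = -1.338 - j11.93 V.
Step 5 — Ohm's law: I = V / Z_total = (-1.338 - j11.93) / (330 - j1.656e+04) = 0.0007181 - j9.507e-05 A.
Step 6 — Convert to polar: |I| = 0.0007244 A, ∠I = -7.5°.

I = 0.0007244∠-7.5° A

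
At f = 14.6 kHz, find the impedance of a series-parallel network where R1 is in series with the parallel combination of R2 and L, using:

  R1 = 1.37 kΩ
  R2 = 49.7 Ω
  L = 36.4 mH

Step 1 — Angular frequency: ω = 2π·f = 2π·1.46e+04 = 9.173e+04 rad/s.
Step 2 — Component impedances:
  R1: Z = R = 1370 Ω
  R2: Z = R = 49.7 Ω
  L: Z = jωL = j·9.173e+04·0.0364 = 0 + j3339 Ω
Step 3 — Parallel branch: R2 || L = 1/(1/R2 + 1/L) = 49.69 + j0.7396 Ω.
Step 4 — Series with R1: Z_total = R1 + (R2 || L) = 1420 + j0.7396 Ω = 1420∠0.0° Ω.

Z = 1420 + j0.7396 Ω = 1420∠0.0° Ω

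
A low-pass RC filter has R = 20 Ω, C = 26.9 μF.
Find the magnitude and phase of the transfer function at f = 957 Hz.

Step 1 — Angular frequency: ω = 2π·957 = 6013 rad/s.
Step 2 — Transfer function: H(jω) = 1/(1 + jωRC).
Step 3 — Denominator: 1 + jωRC = 1 + j·6013·20·2.69e-05 = 1 + j3.235.
Step 4 — H = 0.08722 - j0.2822.
Step 5 — Magnitude: |H| = 0.2953 (-10.6 dB); phase: φ = -72.8°.

|H| = 0.2953 (-10.6 dB), φ = -72.8°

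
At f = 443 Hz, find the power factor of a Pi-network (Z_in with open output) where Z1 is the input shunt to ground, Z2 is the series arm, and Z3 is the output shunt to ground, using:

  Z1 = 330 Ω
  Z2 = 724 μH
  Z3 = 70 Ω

Step 1 — Angular frequency: ω = 2π·f = 2π·443 = 2783 rad/s.
Step 2 — Component impedances:
  Z1: Z = R = 330 Ω
  Z2: Z = jωL = j·2783·0.000724 = 0 + j2.015 Ω
  Z3: Z = R = 70 Ω
Step 3 — With open output, the series arm Z2 and the output shunt Z3 appear in series to ground: Z2 + Z3 = 70 + j2.015 Ω.
Step 4 — Parallel with input shunt Z1: Z_in = Z1 || (Z2 + Z3) = 57.76 + j1.372 Ω = 57.77∠1.4° Ω.
Step 5 — Power factor: PF = cos(φ) = Re(Z)/|Z| = 57.757/57.773 = 0.9997.
Step 6 — Type: Im(Z) = 1.372 ⇒ lagging (phase φ = 1.4°).

PF = 0.9997 (lagging, φ = 1.4°)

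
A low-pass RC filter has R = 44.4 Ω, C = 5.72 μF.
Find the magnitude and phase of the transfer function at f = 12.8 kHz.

Step 1 — Angular frequency: ω = 2π·1.28e+04 = 8.042e+04 rad/s.
Step 2 — Transfer function: H(jω) = 1/(1 + jωRC).
Step 3 — Denominator: 1 + jωRC = 1 + j·8.042e+04·44.4·5.72e-06 = 1 + j20.43.
Step 4 — H = 0.002391 - j0.04884.
Step 5 — Magnitude: |H| = 0.0489 (-26.2 dB); phase: φ = -87.2°.

|H| = 0.0489 (-26.2 dB), φ = -87.2°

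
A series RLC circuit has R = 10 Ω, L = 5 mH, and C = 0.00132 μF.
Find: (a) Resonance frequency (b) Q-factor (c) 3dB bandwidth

Step 1 — Resonance: ω₀ = 1/√(LC) = 1/√(0.005·1.32e-09) = 3.892e+05 rad/s.
Step 2 — f₀ = ω₀/(2π) = 6.195e+04 Hz.
Step 3 — Series Q: Q = ω₀L/R = 3.892e+05·0.005/10 = 194.6.
Step 4 — Bandwidth: Δω = ω₀/Q = 2000 rad/s; BW = Δω/(2π) = 318.3 Hz.

(a) f₀ = 6.195e+04 Hz  (b) Q = 194.6  (c) BW = 318.3 Hz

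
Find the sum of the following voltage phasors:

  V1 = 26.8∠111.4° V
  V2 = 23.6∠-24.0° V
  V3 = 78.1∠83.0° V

Step 1 — Convert each phasor to rectangular form:
  V1 = 26.8·(cos(111.4°) + j·sin(111.4°)) = -9.779 + j24.95 V
  V2 = 23.6·(cos(-24.0°) + j·sin(-24.0°)) = 21.56 - j9.599 V
  V3 = 78.1·(cos(83.0°) + j·sin(83.0°)) = 9.518 + j77.52 V
Step 2 — Sum components: V_total = 21.3 + j92.87 V.
Step 3 — Convert to polar: |V_total| = 95.28 V, ∠V_total = 77.1°.

V_total = 95.28∠77.1° V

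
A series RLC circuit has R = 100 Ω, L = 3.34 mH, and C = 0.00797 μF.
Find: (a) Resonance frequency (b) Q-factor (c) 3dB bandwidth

Step 1 — Resonance: ω₀ = 1/√(LC) = 1/√(0.00334·7.97e-09) = 1.938e+05 rad/s.
Step 2 — f₀ = ω₀/(2π) = 3.085e+04 Hz.
Step 3 — Series Q: Q = ω₀L/R = 1.938e+05·0.00334/100 = 6.474.
Step 4 — Bandwidth: Δω = ω₀/Q = 2.994e+04 rad/s; BW = Δω/(2π) = 4765 Hz.

(a) f₀ = 3.085e+04 Hz  (b) Q = 6.474  (c) BW = 4765 Hz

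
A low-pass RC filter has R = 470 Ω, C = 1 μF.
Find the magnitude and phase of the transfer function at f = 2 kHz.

Step 1 — Angular frequency: ω = 2π·2000 = 1.257e+04 rad/s.
Step 2 — Transfer function: H(jω) = 1/(1 + jωRC).
Step 3 — Denominator: 1 + jωRC = 1 + j·1.257e+04·470·1e-06 = 1 + j5.906.
Step 4 — H = 0.02787 - j0.1646.
Step 5 — Magnitude: |H| = 0.1669 (-15.5 dB); phase: φ = -80.4°.

|H| = 0.1669 (-15.5 dB), φ = -80.4°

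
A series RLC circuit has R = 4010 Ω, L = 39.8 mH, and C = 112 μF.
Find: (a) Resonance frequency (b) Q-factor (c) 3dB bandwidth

Step 1 — Resonance condition Im(Z)=0 gives ω₀ = 1/√(LC).
Step 2 — ω₀ = 1/√(0.0398·0.000112) = 473.6 rad/s.
Step 3 — f₀ = ω₀/(2π) = 75.38 Hz.
Step 4 — Series Q: Q = ω₀L/R = 473.6·0.0398/4010 = 0.004701.
Step 5 — 3dB bandwidth: Δω = ω₀/Q = 1.008e+05 rad/s; BW = Δω/(2π) = 1.604e+04 Hz.

(a) f₀ = 75.38 Hz  (b) Q = 0.004701  (c) BW = 1.604e+04 Hz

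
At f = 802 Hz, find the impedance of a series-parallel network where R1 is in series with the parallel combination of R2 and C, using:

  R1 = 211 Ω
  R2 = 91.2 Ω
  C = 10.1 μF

Step 1 — Angular frequency: ω = 2π·f = 2π·802 = 5039 rad/s.
Step 2 — Component impedances:
  R1: Z = R = 211 Ω
  R2: Z = R = 91.2 Ω
  C: Z = 1/(jωC) = -j/(ω·C) = 0 - j19.65 Ω
Step 3 — Parallel branch: R2 || C = 1/(1/R2 + 1/C) = 4.045 - j18.78 Ω.
Step 4 — Series with R1: Z_total = R1 + (R2 || C) = 215 - j18.78 Ω = 215.9∠-5.0° Ω.

Z = 215 - j18.78 Ω = 215.9∠-5.0° Ω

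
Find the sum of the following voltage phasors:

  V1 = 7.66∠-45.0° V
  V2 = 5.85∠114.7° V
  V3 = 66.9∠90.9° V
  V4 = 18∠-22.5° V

Step 1 — Convert each phasor to rectangular form:
  V1 = 7.66·(cos(-45.0°) + j·sin(-45.0°)) = 5.416 - j5.416 V
  V2 = 5.85·(cos(114.7°) + j·sin(114.7°)) = -2.445 + j5.315 V
  V3 = 66.9·(cos(90.9°) + j·sin(90.9°)) = -1.051 + j66.89 V
  V4 = 18·(cos(-22.5°) + j·sin(-22.5°)) = 16.63 - j6.888 V
Step 2 — Sum components: V_total = 18.55 + j59.9 V.
Step 3 — Convert to polar: |V_total| = 62.71 V, ∠V_total = 72.8°.

V_total = 62.71∠72.8° V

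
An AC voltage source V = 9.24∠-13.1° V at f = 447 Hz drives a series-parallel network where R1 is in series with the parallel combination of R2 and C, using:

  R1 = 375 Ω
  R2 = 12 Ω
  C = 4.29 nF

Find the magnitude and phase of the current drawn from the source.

Step 1 — Angular frequency: ω = 2π·f = 2π·447 = 2809 rad/s.
Step 2 — Component impedances:
  R1: Z = R = 375 Ω
  R2: Z = R = 12 Ω
  C: Z = 1/(jωC) = -j/(ω·C) = 0 - j8.3e+04 Ω
Step 3 — Parallel branch: R2 || C = 1/(1/R2 + 1/C) = 12 - j0.001735 Ω.
Step 4 — Series with R1: Z_total = R1 + (R2 || C) = 387 - j0.001735 Ω = 387∠-0.0° Ω.
Step 5 — Source phasor: V = 9.24∠-13.1° V = 9 - j2.094 V.
Step 6 — Ohm's law: I = V / Z_total = (9 - j2.094) / (387 - j0.001735) = 0.02325 - j0.005411 A.
Step 7 — Convert to polar: |I| = 0.02388 A, ∠I = -13.1°.

I = 0.02388∠-13.1° A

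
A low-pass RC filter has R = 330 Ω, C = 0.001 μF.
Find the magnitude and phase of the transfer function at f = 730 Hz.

Step 1 — Angular frequency: ω = 2π·730 = 4587 rad/s.
Step 2 — Transfer function: H(jω) = 1/(1 + jωRC).
Step 3 — Denominator: 1 + jωRC = 1 + j·4587·330·1e-09 = 1 + j0.001514.
Step 4 — H = 1 - j0.001514.
Step 5 — Magnitude: |H| = 1 (-0.0 dB); phase: φ = -0.1°.

|H| = 1 (-0.0 dB), φ = -0.1°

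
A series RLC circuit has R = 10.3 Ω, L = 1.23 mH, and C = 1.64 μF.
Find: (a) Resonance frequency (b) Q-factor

Step 1 — Resonance condition Im(Z)=0 gives ω₀ = 1/√(LC).
Step 2 — ω₀ = 1/√(0.00123·1.64e-06) = 2.227e+04 rad/s.
Step 3 — f₀ = ω₀/(2π) = 3544 Hz.
Step 4 — Series Q: Q = ω₀L/R = 2.227e+04·0.00123/10.3 = 2.659.

(a) f₀ = 3544 Hz  (b) Q = 2.659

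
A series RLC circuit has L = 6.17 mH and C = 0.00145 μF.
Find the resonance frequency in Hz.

Step 1 — Resonance condition Im(Z)=0 gives ω₀ = 1/√(LC).
Step 2 — ω₀ = 1/√(0.00617·1.45e-09) = 3.343e+05 rad/s.
Step 3 — f₀ = ω₀/(2π) = 5.321e+04 Hz.

f₀ = 5.321e+04 Hz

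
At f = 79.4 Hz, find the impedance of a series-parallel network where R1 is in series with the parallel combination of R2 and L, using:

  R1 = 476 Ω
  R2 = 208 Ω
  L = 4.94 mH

Step 1 — Angular frequency: ω = 2π·f = 2π·79.4 = 498.9 rad/s.
Step 2 — Component impedances:
  R1: Z = R = 476 Ω
  R2: Z = R = 208 Ω
  L: Z = jωL = j·498.9·0.00494 = 0 + j2.464 Ω
Step 3 — Parallel branch: R2 || L = 1/(1/R2 + 1/L) = 0.0292 + j2.464 Ω.
Step 4 — Series with R1: Z_total = R1 + (R2 || L) = 476 + j2.464 Ω = 476∠0.3° Ω.

Z = 476 + j2.464 Ω = 476∠0.3° Ω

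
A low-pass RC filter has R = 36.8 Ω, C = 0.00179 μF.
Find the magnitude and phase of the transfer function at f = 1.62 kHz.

Step 1 — Angular frequency: ω = 2π·1620 = 1.018e+04 rad/s.
Step 2 — Transfer function: H(jω) = 1/(1 + jωRC).
Step 3 — Denominator: 1 + jωRC = 1 + j·1.018e+04·36.8·1.79e-09 = 1 + j0.0006705.
Step 4 — H = 1 - j0.0006705.
Step 5 — Magnitude: |H| = 1 (-0.0 dB); phase: φ = -0.0°.

|H| = 1 (-0.0 dB), φ = -0.0°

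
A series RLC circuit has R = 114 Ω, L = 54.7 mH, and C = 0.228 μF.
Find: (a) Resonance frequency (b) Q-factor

Step 1 — Resonance condition Im(Z)=0 gives ω₀ = 1/√(LC).
Step 2 — ω₀ = 1/√(0.0547·2.28e-07) = 8954 rad/s.
Step 3 — f₀ = ω₀/(2π) = 1425 Hz.
Step 4 — Series Q: Q = ω₀L/R = 8954·0.0547/114 = 4.297.

(a) f₀ = 1425 Hz  (b) Q = 4.297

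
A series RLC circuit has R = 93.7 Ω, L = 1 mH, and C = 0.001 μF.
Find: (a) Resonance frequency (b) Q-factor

Step 1 — Resonance condition Im(Z)=0 gives ω₀ = 1/√(LC).
Step 2 — ω₀ = 1/√(0.001·1e-09) = 1e+06 rad/s.
Step 3 — f₀ = ω₀/(2π) = 1.592e+05 Hz.
Step 4 — Series Q: Q = ω₀L/R = 1e+06·0.001/93.7 = 10.67.

(a) f₀ = 1.592e+05 Hz  (b) Q = 10.67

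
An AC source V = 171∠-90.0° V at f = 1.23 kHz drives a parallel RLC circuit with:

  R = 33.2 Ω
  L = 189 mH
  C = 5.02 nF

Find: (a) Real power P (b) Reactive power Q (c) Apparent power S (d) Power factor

Step 1 — Angular frequency: ω = 2π·f = 2π·1230 = 7728 rad/s.
Step 2 — Component impedances:
  R: Z = R = 33.2 Ω
  L: Z = jωL = j·7728·0.189 = 0 + j1461 Ω
  C: Z = 1/(jωC) = -j/(ω·C) = 0 - j2.578e+04 Ω
Step 3 — Parallel combination: 1/Z_total = 1/R + 1/L + 1/C; Z_total = 33.18 + j0.7115 Ω = 33.19∠1.2° Ω.
Step 4 — Source phasor: V = 171∠-90.0° V = 0 - j171 V.
Step 5 — Current: I = V / Z = -0.1104 - j5.151 A = 5.152∠-91.2° A.
Step 6 — Complex power: S = V·I* = 880.8 + j18.88 VA.
Step 7 — Real power: P = Re(S) = 880.8 W.
Step 8 — Reactive power: Q = Im(S) = 18.88 VAR.
Step 9 — Apparent power: |S| = 881 VA.
Step 10 — Power factor: PF = P/|S| = 0.9998 (lagging).

(a) P = 880.8 W  (b) Q = 18.88 VAR  (c) S = 881 VA  (d) PF = 0.9998 (lagging)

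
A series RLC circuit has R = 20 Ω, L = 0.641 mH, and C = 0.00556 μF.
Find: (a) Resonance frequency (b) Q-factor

Step 1 — Resonance condition Im(Z)=0 gives ω₀ = 1/√(LC).
Step 2 — ω₀ = 1/√(0.000641·5.56e-09) = 5.297e+05 rad/s.
Step 3 — f₀ = ω₀/(2π) = 8.431e+04 Hz.
Step 4 — Series Q: Q = ω₀L/R = 5.297e+05·0.000641/20 = 16.98.

(a) f₀ = 8.431e+04 Hz  (b) Q = 16.98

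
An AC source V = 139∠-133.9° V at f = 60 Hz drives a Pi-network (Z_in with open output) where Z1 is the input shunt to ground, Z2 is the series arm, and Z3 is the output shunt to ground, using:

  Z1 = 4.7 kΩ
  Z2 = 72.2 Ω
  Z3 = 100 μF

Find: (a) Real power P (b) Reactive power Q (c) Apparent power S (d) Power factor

Step 1 — Angular frequency: ω = 2π·f = 2π·60 = 377 rad/s.
Step 2 — Component impedances:
  Z1: Z = R = 4700 Ω
  Z2: Z = R = 72.2 Ω
  Z3: Z = 1/(jωC) = -j/(ω·C) = 0 - j26.53 Ω
Step 3 — With open output, the series arm Z2 and the output shunt Z3 appear in series to ground: Z2 + Z3 = 72.2 - j26.53 Ω.
Step 4 — Parallel with input shunt Z1: Z_in = Z1 || (Z2 + Z3) = 71.25 - j25.73 Ω = 75.75∠-19.9° Ω.
Step 5 — Source phasor: V = 139∠-133.9° V = -96.38 - j100.2 V.
Step 6 — Current: I = V / Z = -0.7476 - j1.676 A = 1.835∠-114.0° A.
Step 7 — Complex power: S = V·I* = 239.9 - j86.62 VA.
Step 8 — Real power: P = Re(S) = 239.9 W.
Step 9 — Reactive power: Q = Im(S) = -86.62 VAR.
Step 10 — Apparent power: |S| = 255.1 VA.
Step 11 — Power factor: PF = P/|S| = 0.9406 (leading).

(a) P = 239.9 W  (b) Q = -86.62 VAR  (c) S = 255.1 VA  (d) PF = 0.9406 (leading)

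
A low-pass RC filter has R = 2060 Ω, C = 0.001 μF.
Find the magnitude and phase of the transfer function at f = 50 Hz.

Step 1 — Angular frequency: ω = 2π·50 = 314.2 rad/s.
Step 2 — Transfer function: H(jω) = 1/(1 + jωRC).
Step 3 — Denominator: 1 + jωRC = 1 + j·314.2·2060·1e-09 = 1 + j0.0006472.
Step 4 — H = 1 - j0.0006472.
Step 5 — Magnitude: |H| = 1 (-0.0 dB); phase: φ = -0.0°.

|H| = 1 (-0.0 dB), φ = -0.0°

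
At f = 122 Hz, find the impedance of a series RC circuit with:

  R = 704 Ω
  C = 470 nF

Step 1 — Angular frequency: ω = 2π·f = 2π·122 = 766.5 rad/s.
Step 2 — Component impedances:
  R: Z = R = 704 Ω
  C: Z = 1/(jωC) = -j/(ω·C) = 0 - j2776 Ω
Step 3 — Series combination: Z_total = R + C = 704 - j2776 Ω = 2864∠-75.8° Ω.

Z = 704 - j2776 Ω = 2864∠-75.8° Ω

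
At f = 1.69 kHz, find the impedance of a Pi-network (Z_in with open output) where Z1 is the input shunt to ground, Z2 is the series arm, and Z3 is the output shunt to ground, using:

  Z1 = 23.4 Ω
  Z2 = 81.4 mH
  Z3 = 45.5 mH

Step 1 — Angular frequency: ω = 2π·f = 2π·1690 = 1.062e+04 rad/s.
Step 2 — Component impedances:
  Z1: Z = R = 23.4 Ω
  Z2: Z = jωL = j·1.062e+04·0.0814 = 0 + j864.4 Ω
  Z3: Z = jωL = j·1.062e+04·0.0455 = 0 + j483.1 Ω
Step 3 — With open output, the series arm Z2 and the output shunt Z3 appear in series to ground: Z2 + Z3 = 0 + j1347 Ω.
Step 4 — Parallel with input shunt Z1: Z_in = Z1 || (Z2 + Z3) = 23.39 + j0.4062 Ω = 23.4∠1.0° Ω.

Z = 23.39 + j0.4062 Ω = 23.4∠1.0° Ω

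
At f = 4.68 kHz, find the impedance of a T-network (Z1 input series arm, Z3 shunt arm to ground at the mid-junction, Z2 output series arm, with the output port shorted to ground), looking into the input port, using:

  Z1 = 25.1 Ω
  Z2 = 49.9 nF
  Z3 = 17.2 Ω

Step 1 — Angular frequency: ω = 2π·f = 2π·4680 = 2.941e+04 rad/s.
Step 2 — Component impedances:
  Z1: Z = R = 25.1 Ω
  Z2: Z = 1/(jωC) = -j/(ω·C) = 0 - j681.5 Ω
  Z3: Z = R = 17.2 Ω
Step 3 — With the output port shorted to ground, the output series arm Z2 runs from the junction to ground; the shunt arm Z3 also runs from the junction to ground. They appear in parallel: Z3 || Z2 = 17.19 - j0.4338 Ω.
Step 4 — Series with input arm Z1: Z_in = Z1 + (Z3 || Z2) = 42.29 - j0.4338 Ω = 42.29∠-0.6° Ω.

Z = 42.29 - j0.4338 Ω = 42.29∠-0.6° Ω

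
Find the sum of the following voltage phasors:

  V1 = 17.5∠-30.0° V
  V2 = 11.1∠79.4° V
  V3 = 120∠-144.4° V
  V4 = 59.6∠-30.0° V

Step 1 — Convert each phasor to rectangular form:
  V1 = 17.5·(cos(-30.0°) + j·sin(-30.0°)) = 15.16 - j8.75 V
  V2 = 11.1·(cos(79.4°) + j·sin(79.4°)) = 2.042 + j10.91 V
  V3 = 120·(cos(-144.4°) + j·sin(-144.4°)) = -97.57 - j69.85 V
  V4 = 59.6·(cos(-30.0°) + j·sin(-30.0°)) = 51.62 - j29.8 V
Step 2 — Sum components: V_total = -28.76 - j97.49 V.
Step 3 — Convert to polar: |V_total| = 101.6 V, ∠V_total = -106.4°.

V_total = 101.6∠-106.4° V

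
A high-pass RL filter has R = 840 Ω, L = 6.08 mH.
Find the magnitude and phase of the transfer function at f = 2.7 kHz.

Step 1 — Angular frequency: ω = 2π·2700 = 1.696e+04 rad/s.
Step 2 — Transfer function: H(jω) = jωL/(R + jωL).
Step 3 — Numerator jωL = j·103.1; denominator R + jωL = 840 + j103.1.
Step 4 — H = 0.01485 + j0.121.
Step 5 — Magnitude: |H| = 0.1219 (-18.3 dB); phase: φ = 83.0°.

|H| = 0.1219 (-18.3 dB), φ = 83.0°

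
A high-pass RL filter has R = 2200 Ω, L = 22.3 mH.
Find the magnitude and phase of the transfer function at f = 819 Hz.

Step 1 — Angular frequency: ω = 2π·819 = 5146 rad/s.
Step 2 — Transfer function: H(jω) = jωL/(R + jωL).
Step 3 — Numerator jωL = j·114.8; denominator R + jωL = 2200 + j114.8.
Step 4 — H = 0.002713 + j0.05202.
Step 5 — Magnitude: |H| = 0.05209 (-25.7 dB); phase: φ = 87.0°.

|H| = 0.05209 (-25.7 dB), φ = 87.0°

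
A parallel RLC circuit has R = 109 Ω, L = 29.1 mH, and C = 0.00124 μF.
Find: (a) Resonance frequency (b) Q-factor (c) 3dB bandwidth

Step 1 — Resonance: ω₀ = 1/√(LC) = 1/√(0.0291·1.24e-09) = 1.665e+05 rad/s.
Step 2 — f₀ = ω₀/(2π) = 2.649e+04 Hz.
Step 3 — Parallel Q: Q = R/(ω₀L) = 109/(1.665e+05·0.0291) = 0.0225.
Step 4 — Bandwidth: Δω = ω₀/Q = 7.399e+06 rad/s; BW = Δω/(2π) = 1.178e+06 Hz.

(a) f₀ = 2.649e+04 Hz  (b) Q = 0.0225  (c) BW = 1.178e+06 Hz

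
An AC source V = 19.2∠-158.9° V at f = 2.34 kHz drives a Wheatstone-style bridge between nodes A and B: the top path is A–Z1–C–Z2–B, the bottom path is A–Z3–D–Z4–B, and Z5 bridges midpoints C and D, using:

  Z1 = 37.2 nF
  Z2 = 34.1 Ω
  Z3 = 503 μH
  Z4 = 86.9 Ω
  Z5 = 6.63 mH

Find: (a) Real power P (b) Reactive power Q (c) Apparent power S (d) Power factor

Step 1 — Angular frequency: ω = 2π·f = 2π·2340 = 1.47e+04 rad/s.
Step 2 — Component impedances:
  Z1: Z = 1/(jωC) = -j/(ω·C) = 0 - j1828 Ω
  Z2: Z = R = 34.1 Ω
  Z3: Z = jωL = j·1.47e+04·0.000503 = 0 + j7.395 Ω
  Z4: Z = R = 86.9 Ω
  Z5: Z = jωL = j·1.47e+04·0.00663 = 0 + j97.48 Ω
Step 3 — Bridge requires nodal analysis (the Z5 bridge couples midpoints C and D, so the two paths cannot be reduced to a simple series/parallel combination). Setting node B to ground and injecting 1 A at node A, the 3-node admittance system at A, C, D solves to V_A = Z_AB = 51.01 + j38.58 Ω = 63.95∠37.1° Ω.
Step 4 — Source phasor: V = 19.2∠-158.9° V = -17.91 - j6.912 V.
Step 5 — Current: I = V / Z = -0.2886 + j0.08276 A = 0.3002∠164.0° A.
Step 6 — Complex power: S = V·I* = 4.597 + j3.477 VA.
Step 7 — Real power: P = Re(S) = 4.597 W.
Step 8 — Reactive power: Q = Im(S) = 3.477 VAR.
Step 9 — Apparent power: |S| = 5.764 VA.
Step 10 — Power factor: PF = P/|S| = 0.7976 (lagging).

(a) P = 4.597 W  (b) Q = 3.477 VAR  (c) S = 5.764 VA  (d) PF = 0.7976 (lagging)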